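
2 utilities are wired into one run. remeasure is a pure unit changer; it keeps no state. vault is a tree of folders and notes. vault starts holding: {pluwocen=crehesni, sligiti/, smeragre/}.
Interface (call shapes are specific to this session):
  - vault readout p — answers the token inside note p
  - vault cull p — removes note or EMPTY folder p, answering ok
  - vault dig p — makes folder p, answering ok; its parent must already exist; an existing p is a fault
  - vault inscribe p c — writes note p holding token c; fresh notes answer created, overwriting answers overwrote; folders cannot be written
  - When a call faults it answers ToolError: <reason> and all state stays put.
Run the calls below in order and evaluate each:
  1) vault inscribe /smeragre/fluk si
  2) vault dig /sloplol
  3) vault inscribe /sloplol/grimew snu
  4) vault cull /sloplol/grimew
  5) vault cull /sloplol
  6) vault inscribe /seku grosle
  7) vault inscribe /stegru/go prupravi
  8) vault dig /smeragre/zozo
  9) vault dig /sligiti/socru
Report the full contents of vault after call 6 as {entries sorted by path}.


Answer: {pluwocen=crehesni, seku=grosle, sligiti/, smeragre/, smeragre/fluk=si}

Derivation:
>>> vault inscribe /smeragre/fluk si
= created
>>> vault dig /sloplol
= ok
>>> vault inscribe /sloplol/grimew snu
= created
>>> vault cull /sloplol/grimew
= ok
>>> vault cull /sloplol
= ok
>>> vault inscribe /seku grosle
= created
>>> vault inscribe /stegru/go prupravi
= ToolError: no parent
>>> vault dig /smeragre/zozo
= ok
>>> vault dig /sligiti/socru
= ok


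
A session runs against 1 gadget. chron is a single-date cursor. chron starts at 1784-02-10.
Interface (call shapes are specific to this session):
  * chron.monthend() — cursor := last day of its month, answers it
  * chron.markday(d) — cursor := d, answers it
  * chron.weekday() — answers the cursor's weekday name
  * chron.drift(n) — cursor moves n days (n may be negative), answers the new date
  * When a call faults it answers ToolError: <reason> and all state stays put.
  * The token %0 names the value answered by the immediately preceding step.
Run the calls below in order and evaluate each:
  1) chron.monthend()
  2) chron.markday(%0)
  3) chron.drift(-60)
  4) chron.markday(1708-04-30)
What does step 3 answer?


Step: chron.monthend[]
Result: 1784-02-29
Step: chron.markday[d: %0]
Result: 1784-02-29
Step: chron.drift[n: -60]
Result: 1783-12-31
Step: chron.markday[d: 1708-04-30]
Result: 1708-04-30

Answer: 1783-12-31


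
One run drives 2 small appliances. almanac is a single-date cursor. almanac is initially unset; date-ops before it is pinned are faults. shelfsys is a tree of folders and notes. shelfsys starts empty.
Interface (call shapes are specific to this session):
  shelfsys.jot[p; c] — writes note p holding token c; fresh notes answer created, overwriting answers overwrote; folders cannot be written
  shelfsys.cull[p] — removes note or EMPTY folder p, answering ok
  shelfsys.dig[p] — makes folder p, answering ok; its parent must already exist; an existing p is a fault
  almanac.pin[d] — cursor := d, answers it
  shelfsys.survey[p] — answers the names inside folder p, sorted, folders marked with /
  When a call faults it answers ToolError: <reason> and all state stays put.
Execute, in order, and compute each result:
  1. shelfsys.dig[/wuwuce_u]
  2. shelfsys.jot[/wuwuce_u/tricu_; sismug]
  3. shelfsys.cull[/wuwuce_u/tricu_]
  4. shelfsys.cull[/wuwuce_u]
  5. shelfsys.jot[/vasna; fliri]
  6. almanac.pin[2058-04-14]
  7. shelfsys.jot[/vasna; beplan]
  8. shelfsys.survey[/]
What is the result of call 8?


Answer: [vasna]

Derivation:
% shelfsys.dig /wuwuce_u
= ok
% shelfsys.jot /wuwuce_u/tricu_ sismug
= created
% shelfsys.cull /wuwuce_u/tricu_
= ok
% shelfsys.cull /wuwuce_u
= ok
% shelfsys.jot /vasna fliri
= created
% almanac.pin 2058-04-14
= 2058-04-14
% shelfsys.jot /vasna beplan
= overwrote
% shelfsys.survey /
= [vasna]


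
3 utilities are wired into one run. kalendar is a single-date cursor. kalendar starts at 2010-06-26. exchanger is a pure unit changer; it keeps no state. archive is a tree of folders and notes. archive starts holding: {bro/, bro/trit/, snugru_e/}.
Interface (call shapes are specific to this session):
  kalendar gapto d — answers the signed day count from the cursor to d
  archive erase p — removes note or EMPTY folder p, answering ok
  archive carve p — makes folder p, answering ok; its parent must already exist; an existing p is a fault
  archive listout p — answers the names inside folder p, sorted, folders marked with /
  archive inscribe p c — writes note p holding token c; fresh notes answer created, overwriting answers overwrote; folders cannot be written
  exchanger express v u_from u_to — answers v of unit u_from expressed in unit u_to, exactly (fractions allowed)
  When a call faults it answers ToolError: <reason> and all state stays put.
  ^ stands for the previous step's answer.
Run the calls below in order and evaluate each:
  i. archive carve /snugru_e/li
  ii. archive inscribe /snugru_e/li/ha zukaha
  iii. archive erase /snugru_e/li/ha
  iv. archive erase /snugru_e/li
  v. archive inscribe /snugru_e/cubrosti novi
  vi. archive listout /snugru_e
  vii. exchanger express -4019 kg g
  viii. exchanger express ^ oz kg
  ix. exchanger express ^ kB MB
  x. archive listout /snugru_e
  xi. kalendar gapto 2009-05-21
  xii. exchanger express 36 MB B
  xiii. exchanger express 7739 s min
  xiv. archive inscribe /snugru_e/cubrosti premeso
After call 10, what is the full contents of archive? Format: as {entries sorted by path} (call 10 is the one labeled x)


→ archive carve(p='/snugru_e/li')
← ok
→ archive inscribe(p='/snugru_e/li/ha', c='zukaha')
← created
→ archive erase(p='/snugru_e/li/ha')
← ok
→ archive erase(p='/snugru_e/li')
← ok
→ archive inscribe(p='/snugru_e/cubrosti', c='novi')
← created
→ archive listout(p='/snugru_e')
← [cubrosti]
→ exchanger express(v='-4019', u_from='kg', u_to='g')
← -4019000
→ exchanger express(v='^', u_from='oz', u_to='kg')
← -182298773503/1600000
→ exchanger express(v='^', u_from='kB', u_to='MB')
← -182298773503/1600000000
→ archive listout(p='/snugru_e')
← [cubrosti]
→ kalendar gapto(d='2009-05-21')
← -401
→ exchanger express(v='36', u_from='MB', u_to='B')
← 36000000
→ exchanger express(v='7739', u_from='s', u_to='min')
← 7739/60
→ archive inscribe(p='/snugru_e/cubrosti', c='premeso')
← overwrote

Answer: {bro/, bro/trit/, snugru_e/, snugru_e/cubrosti=novi}


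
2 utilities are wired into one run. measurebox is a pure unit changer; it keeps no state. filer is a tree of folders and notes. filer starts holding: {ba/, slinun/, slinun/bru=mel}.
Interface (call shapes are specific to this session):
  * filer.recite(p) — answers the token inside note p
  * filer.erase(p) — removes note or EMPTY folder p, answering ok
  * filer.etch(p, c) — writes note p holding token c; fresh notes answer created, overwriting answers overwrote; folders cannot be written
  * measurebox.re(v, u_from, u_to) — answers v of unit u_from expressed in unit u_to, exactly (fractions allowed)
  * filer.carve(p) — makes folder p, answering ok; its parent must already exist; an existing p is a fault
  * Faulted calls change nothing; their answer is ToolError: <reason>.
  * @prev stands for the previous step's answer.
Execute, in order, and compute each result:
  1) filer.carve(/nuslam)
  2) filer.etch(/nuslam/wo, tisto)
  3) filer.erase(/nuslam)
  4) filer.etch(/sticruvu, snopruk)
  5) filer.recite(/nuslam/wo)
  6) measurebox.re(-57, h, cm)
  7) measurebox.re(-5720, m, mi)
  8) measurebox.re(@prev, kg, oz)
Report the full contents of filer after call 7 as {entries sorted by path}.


I use filer.carve using p=/nuslam: ok.
I use filer.etch using p=/nuslam/wo, c=tisto, yielding created.
Invoking filer.erase using p=/nuslam, — result: ToolError: not empty.
I call filer.etch using p=/sticruvu, c=snopruk, — result: created.
Then filer.recite using p=/nuslam/wo, → tisto.
I run measurebox.re using v=-57, u_from=h, u_to=cm, which returns ToolError: incompatible units.
Now I run measurebox.re using v=-5720, u_from=m, u_to=mi, and get -8125/2286.
I call measurebox.re using v=@prev, u_from=kg, u_to=oz, — result: -6500000000000/51845607891.

Answer: {ba/, nuslam/, nuslam/wo=tisto, slinun/, slinun/bru=mel, sticruvu=snopruk}


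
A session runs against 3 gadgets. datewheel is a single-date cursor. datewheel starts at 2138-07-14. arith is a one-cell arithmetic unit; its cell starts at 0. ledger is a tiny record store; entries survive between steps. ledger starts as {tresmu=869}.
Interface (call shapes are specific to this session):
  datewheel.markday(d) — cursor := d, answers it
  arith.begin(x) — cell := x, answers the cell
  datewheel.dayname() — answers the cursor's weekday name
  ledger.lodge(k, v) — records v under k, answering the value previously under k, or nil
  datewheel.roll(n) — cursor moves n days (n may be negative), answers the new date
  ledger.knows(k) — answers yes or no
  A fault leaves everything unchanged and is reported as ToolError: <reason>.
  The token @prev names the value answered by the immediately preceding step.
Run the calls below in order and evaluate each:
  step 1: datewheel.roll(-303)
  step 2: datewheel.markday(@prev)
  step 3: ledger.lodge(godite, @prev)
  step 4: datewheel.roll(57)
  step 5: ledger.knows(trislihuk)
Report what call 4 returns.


I use datewheel.roll using n='-303', yielding 2137-09-14.
Now I run datewheel.markday using d='@prev', which returns 2137-09-14.
Next I call ledger.lodge using k='godite', v='@prev': nil.
I invoke datewheel.roll using n='57', yielding 2137-11-10.
Using ledger.knows using k='trislihuk', → no.

Answer: 2137-11-10


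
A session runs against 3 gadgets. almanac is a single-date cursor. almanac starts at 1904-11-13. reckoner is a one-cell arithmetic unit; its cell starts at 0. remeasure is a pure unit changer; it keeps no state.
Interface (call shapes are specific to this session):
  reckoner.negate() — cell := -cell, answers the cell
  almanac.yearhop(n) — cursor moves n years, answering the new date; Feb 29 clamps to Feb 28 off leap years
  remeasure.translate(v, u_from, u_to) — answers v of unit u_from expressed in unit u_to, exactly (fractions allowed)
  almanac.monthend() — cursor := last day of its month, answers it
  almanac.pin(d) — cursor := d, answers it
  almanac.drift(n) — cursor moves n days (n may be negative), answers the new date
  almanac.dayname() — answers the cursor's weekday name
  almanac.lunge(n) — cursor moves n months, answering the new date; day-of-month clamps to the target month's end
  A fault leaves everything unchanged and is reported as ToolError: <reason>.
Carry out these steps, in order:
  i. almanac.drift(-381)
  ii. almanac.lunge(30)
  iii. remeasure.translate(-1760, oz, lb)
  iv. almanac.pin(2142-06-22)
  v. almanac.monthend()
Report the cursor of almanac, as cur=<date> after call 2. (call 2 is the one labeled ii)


>>> almanac.drift -381
[out] 1903-10-29
>>> almanac.lunge 30
[out] 1906-04-29
>>> remeasure.translate -1760 oz lb
[out] -110
>>> almanac.pin 2142-06-22
[out] 2142-06-22
>>> almanac.monthend
[out] 2142-06-30

Answer: cur=1906-04-29


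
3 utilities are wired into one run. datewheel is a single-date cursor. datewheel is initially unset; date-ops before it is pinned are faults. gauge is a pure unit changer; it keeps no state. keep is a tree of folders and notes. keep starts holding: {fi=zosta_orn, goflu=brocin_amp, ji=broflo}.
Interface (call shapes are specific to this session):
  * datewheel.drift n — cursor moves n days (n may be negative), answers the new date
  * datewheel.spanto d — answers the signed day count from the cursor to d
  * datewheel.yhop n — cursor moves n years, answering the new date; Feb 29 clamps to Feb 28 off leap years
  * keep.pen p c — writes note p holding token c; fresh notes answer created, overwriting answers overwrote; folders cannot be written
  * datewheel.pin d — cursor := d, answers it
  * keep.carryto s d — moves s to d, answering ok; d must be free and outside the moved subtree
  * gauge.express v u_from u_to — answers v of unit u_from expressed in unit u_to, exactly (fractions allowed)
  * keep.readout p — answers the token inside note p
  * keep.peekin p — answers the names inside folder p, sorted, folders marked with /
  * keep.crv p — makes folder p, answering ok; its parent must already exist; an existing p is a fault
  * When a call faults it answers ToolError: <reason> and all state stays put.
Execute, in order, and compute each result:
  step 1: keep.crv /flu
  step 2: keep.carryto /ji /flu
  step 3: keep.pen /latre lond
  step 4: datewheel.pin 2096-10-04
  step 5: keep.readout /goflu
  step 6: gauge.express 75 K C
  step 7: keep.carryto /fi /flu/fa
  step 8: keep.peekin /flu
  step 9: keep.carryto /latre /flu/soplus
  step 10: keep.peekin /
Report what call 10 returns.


Do: keep.crv[p→/flu]
See: ok
Do: keep.carryto[s→/ji; d→/flu]
See: ToolError: exists
Do: keep.pen[p→/latre; c→lond]
See: created
Do: datewheel.pin[d→2096-10-04]
See: 2096-10-04
Do: keep.readout[p→/goflu]
See: brocin_amp
Do: gauge.express[v→75; u_from→K; u_to→C]
See: -3963/20
Do: keep.carryto[s→/fi; d→/flu/fa]
See: ok
Do: keep.peekin[p→/flu]
See: [fa]
Do: keep.carryto[s→/latre; d→/flu/soplus]
See: ok
Do: keep.peekin[p→/]
See: [flu/, goflu, ji]

Answer: [flu/, goflu, ji]


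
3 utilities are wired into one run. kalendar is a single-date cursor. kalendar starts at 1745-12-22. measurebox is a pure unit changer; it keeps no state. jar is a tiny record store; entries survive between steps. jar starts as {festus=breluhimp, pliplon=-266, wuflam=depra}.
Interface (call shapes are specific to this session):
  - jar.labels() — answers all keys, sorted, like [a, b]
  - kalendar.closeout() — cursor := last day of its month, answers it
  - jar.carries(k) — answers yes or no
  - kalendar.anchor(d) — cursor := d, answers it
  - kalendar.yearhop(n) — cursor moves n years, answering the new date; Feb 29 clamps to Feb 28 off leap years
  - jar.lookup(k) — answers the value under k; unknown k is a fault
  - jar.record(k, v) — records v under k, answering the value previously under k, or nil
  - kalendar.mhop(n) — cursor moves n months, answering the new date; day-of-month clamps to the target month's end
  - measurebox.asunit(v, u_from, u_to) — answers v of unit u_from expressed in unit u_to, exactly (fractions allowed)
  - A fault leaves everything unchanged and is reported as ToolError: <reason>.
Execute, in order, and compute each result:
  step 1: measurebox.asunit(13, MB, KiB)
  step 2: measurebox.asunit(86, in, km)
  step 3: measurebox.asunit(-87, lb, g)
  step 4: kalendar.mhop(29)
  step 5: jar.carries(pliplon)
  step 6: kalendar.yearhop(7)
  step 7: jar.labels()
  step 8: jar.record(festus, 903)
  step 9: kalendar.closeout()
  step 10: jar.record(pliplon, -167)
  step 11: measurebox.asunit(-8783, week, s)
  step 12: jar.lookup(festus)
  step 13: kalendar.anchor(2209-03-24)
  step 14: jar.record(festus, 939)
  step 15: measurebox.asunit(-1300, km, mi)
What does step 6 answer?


Answer: 1755-05-22

Derivation:
% measurebox.asunit v='13' u_from='MB' u_to='KiB'
[out] 203125/16
% measurebox.asunit v='86' u_from='in' u_to='km'
[out] 5461/2500000
% measurebox.asunit v='-87' u_from='lb' u_to='g'
[out] -3946253619/100000
% kalendar.mhop n='29'
[out] 1748-05-22
% jar.carries k='pliplon'
[out] yes
% kalendar.yearhop n='7'
[out] 1755-05-22
% jar.labels
[out] [festus, pliplon, wuflam]
% jar.record k='festus' v='903'
[out] breluhimp
% kalendar.closeout
[out] 1755-05-31
% jar.record k='pliplon' v='-167'
[out] -266
% measurebox.asunit v='-8783' u_from='week' u_to='s'
[out] -5311958400
% jar.lookup k='festus'
[out] 903
% kalendar.anchor d='2209-03-24'
[out] 2209-03-24
% jar.record k='festus' v='939'
[out] 903
% measurebox.asunit v='-1300' u_from='km' u_to='mi'
[out] -10156250/12573


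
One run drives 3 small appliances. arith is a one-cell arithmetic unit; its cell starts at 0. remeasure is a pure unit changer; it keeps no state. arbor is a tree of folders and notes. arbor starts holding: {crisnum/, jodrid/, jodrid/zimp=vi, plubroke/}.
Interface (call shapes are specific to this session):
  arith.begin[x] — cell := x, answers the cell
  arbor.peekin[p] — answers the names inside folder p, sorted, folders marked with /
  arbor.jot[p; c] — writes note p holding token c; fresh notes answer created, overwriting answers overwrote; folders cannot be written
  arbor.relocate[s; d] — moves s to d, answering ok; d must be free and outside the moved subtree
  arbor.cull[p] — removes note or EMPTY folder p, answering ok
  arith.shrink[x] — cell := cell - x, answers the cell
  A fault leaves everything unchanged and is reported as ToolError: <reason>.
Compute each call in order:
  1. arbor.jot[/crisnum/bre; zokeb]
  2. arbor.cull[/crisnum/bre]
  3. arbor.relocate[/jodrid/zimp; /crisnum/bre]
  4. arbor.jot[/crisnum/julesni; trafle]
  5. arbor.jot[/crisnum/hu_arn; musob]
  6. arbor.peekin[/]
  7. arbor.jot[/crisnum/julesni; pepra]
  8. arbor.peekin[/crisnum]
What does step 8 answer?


Answer: [bre, hu_arn, julesni]

Derivation:
>> arbor.jot(p→/crisnum/bre, c→zokeb)
<< created
>> arbor.cull(p→/crisnum/bre)
<< ok
>> arbor.relocate(s→/jodrid/zimp, d→/crisnum/bre)
<< ok
>> arbor.jot(p→/crisnum/julesni, c→trafle)
<< created
>> arbor.jot(p→/crisnum/hu_arn, c→musob)
<< created
>> arbor.peekin(p→/)
<< [crisnum/, jodrid/, plubroke/]
>> arbor.jot(p→/crisnum/julesni, c→pepra)
<< overwrote
>> arbor.peekin(p→/crisnum)
<< [bre, hu_arn, julesni]


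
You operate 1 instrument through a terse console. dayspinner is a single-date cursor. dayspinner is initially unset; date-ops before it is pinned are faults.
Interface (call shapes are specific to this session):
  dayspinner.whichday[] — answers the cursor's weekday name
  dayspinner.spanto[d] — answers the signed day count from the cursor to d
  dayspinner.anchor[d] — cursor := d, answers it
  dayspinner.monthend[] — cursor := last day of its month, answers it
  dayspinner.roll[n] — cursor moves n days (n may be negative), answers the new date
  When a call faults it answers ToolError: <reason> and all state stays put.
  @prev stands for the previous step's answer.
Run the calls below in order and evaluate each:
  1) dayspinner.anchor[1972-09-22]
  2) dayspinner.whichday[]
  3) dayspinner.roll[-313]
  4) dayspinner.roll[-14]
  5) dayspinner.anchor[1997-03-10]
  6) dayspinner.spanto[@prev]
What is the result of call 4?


Answer: 1971-10-31

Derivation:
Calling dayspinner.anchor(d→1972-09-22), → 1972-09-22.
I run dayspinner.whichday(), which returns Friday.
Calling dayspinner.roll(n→-313), — result: 1971-11-14.
Invoking dayspinner.roll(n→-14): 1971-10-31.
Calling dayspinner.anchor(d→1997-03-10), and see 1997-03-10.
Calling dayspinner.spanto(d→@prev), giving 0.


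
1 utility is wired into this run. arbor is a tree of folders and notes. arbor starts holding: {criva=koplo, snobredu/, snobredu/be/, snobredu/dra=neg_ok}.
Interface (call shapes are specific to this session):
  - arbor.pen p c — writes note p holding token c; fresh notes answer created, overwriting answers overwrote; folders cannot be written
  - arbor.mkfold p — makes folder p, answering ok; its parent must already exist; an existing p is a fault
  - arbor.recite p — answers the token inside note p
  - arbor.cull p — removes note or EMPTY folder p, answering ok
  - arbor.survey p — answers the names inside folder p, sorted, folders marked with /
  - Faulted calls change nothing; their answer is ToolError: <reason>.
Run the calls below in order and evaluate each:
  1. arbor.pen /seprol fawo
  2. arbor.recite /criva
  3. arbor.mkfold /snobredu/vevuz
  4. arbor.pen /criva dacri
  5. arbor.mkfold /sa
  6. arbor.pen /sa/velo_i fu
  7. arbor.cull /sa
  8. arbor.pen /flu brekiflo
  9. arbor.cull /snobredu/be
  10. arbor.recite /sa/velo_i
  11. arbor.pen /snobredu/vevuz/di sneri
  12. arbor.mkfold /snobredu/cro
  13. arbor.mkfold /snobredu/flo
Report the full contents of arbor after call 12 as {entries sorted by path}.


Answer: {criva=dacri, flu=brekiflo, sa/, sa/velo_i=fu, seprol=fawo, snobredu/, snobredu/cro/, snobredu/dra=neg_ok, snobredu/vevuz/, snobredu/vevuz/di=sneri}

Derivation:
[in] pen p→/seprol c→fawo
= created
[in] recite p→/criva
= koplo
[in] mkfold p→/snobredu/vevuz
= ok
[in] pen p→/criva c→dacri
= overwrote
[in] mkfold p→/sa
= ok
[in] pen p→/sa/velo_i c→fu
= created
[in] cull p→/sa
= ToolError: not empty
[in] pen p→/flu c→brekiflo
= created
[in] cull p→/snobredu/be
= ok
[in] recite p→/sa/velo_i
= fu
[in] pen p→/snobredu/vevuz/di c→sneri
= created
[in] mkfold p→/snobredu/cro
= ok
[in] mkfold p→/snobredu/flo
= ok


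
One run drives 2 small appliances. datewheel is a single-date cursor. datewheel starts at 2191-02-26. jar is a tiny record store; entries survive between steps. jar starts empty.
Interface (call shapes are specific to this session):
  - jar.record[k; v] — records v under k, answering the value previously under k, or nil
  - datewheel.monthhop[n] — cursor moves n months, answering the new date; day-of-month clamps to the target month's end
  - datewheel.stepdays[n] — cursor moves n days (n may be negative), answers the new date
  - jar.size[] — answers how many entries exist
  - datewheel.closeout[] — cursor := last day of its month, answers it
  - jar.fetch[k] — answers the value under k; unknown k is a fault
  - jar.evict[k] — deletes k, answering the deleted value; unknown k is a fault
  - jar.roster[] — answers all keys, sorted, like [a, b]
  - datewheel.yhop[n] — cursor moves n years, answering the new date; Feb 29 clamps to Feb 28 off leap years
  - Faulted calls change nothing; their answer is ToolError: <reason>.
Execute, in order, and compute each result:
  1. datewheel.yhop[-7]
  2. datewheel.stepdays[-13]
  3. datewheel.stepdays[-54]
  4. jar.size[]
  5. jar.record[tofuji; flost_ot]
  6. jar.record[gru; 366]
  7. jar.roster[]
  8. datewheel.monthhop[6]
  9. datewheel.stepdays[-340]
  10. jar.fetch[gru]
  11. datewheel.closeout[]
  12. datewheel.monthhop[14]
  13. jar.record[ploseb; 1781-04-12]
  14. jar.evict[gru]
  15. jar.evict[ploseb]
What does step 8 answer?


Calling yhop passing n='-7', giving 2184-02-26.
Next I call stepdays passing n='-13', — result: 2184-02-13.
I call stepdays passing n='-54', and get 2183-12-21.
I call size: 0.
I invoke record passing k='tofuji', v='flost_ot', → nil.
I invoke record passing k='gru', v='366', → nil.
Next I call roster(), and get [gru, tofuji].
Next I call monthhop passing n='6', and observe 2184-06-21.
I invoke stepdays passing n='-340', which returns 2183-07-17.
Then fetch passing k='gru': 366.
Next I call closeout(), — result: 2183-07-31.
Invoking monthhop passing n='14', and get 2184-09-30.
I run record passing k='ploseb', v='1781-04-12', which returns nil.
Next I call evict passing k='gru', and see 366.
I try evict passing k='ploseb', and see 1781-04-12.

Answer: 2184-06-21


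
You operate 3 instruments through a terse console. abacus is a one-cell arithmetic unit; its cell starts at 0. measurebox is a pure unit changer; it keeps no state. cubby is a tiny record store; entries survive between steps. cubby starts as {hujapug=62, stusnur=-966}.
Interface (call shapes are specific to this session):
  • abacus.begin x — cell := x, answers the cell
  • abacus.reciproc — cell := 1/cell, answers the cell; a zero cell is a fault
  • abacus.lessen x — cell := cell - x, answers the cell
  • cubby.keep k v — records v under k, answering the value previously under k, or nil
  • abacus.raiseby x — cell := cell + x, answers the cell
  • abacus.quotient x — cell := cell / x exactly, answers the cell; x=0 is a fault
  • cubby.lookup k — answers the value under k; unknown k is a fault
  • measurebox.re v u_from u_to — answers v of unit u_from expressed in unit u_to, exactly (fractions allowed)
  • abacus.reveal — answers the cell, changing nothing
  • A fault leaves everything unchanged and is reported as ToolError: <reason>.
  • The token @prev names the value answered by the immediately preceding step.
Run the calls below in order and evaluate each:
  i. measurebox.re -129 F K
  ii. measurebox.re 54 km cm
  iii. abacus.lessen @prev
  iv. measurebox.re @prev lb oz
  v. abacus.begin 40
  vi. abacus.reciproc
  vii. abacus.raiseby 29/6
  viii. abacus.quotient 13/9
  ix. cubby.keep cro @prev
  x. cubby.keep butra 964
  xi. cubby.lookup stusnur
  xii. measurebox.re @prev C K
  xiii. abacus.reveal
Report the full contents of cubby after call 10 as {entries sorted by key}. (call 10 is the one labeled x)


Answer: {butra=964, cro=1749/520, hujapug=62, stusnur=-966}

Derivation:
Using re with v→-129, u_from→F, u_to→K, giving 33067/180.
Then re with v→54, u_from→km, u_to→cm, and get 5400000.
I invoke lessen with x→@prev, and observe -5400000.
Calling re with v→@prev, u_from→lb, u_to→oz, — result: -86400000.
I use begin with x→40: 40.
I try reciproc, — result: 1/40.
Then raiseby with x→29/6, and get 583/120.
Next I call quotient with x→13/9, and see 1749/520.
I use keep with k→cro, v→@prev, — result: nil.
I call keep with k→butra, v→964, yielding nil.
Using lookup with k→stusnur: -966.
I invoke re with v→@prev, u_from→C, u_to→K: -13857/20.
Then reveal, giving 1749/520.


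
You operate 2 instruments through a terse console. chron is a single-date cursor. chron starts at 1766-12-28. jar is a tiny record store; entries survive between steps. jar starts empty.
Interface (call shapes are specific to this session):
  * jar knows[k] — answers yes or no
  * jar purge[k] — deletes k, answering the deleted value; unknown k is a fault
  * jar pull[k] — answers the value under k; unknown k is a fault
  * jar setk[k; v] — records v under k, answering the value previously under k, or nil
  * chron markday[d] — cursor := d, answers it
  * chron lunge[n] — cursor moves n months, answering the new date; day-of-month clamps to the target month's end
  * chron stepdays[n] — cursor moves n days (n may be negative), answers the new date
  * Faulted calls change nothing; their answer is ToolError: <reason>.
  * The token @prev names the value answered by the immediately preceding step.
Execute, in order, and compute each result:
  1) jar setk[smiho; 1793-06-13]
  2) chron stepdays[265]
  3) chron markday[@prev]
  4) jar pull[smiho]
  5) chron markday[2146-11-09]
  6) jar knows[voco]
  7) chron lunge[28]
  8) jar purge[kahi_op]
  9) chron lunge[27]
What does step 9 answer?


==> jar setk(k=smiho, v=1793-06-13)
<== nil
==> chron stepdays(n=265)
<== 1767-09-19
==> chron markday(d=@prev)
<== 1767-09-19
==> jar pull(k=smiho)
<== 1793-06-13
==> chron markday(d=2146-11-09)
<== 2146-11-09
==> jar knows(k=voco)
<== no
==> chron lunge(n=28)
<== 2149-03-09
==> jar purge(k=kahi_op)
<== ToolError: no such key kahi_op
==> chron lunge(n=27)
<== 2151-06-09

Answer: 2151-06-09


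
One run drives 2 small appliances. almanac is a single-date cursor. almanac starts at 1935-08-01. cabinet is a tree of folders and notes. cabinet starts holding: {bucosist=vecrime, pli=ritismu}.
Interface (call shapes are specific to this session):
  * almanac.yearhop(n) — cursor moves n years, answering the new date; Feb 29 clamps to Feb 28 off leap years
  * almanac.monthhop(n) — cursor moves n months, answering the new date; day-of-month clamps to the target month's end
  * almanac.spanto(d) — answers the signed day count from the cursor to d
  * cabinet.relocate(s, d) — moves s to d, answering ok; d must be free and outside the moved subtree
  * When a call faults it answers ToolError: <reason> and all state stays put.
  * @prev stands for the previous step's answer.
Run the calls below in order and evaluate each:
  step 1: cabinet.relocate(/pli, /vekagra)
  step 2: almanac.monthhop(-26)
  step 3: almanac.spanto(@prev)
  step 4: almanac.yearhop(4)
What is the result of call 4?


// 1. cabinet.relocate(/pli, /vekagra) == ok
// 2. almanac.monthhop(-26) == 1933-06-01
// 3. almanac.spanto(@prev) == 0
// 4. almanac.yearhop(4) == 1937-06-01

Answer: 1937-06-01


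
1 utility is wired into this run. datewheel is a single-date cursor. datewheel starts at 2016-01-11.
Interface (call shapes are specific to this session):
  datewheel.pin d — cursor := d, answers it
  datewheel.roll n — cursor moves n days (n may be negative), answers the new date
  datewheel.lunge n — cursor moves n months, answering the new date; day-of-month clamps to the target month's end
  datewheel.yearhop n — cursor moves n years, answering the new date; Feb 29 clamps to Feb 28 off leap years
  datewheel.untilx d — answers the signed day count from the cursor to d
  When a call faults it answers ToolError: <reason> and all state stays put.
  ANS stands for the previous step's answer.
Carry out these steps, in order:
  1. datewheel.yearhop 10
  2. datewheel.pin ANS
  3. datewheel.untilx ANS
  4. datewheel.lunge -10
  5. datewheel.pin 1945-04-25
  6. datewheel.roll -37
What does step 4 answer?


-- datewheel.yearhop(n→10) -> 2026-01-11
-- datewheel.pin(d→ANS) -> 2026-01-11
-- datewheel.untilx(d→ANS) -> 0
-- datewheel.lunge(n→-10) -> 2025-03-11
-- datewheel.pin(d→1945-04-25) -> 1945-04-25
-- datewheel.roll(n→-37) -> 1945-03-19

Answer: 2025-03-11


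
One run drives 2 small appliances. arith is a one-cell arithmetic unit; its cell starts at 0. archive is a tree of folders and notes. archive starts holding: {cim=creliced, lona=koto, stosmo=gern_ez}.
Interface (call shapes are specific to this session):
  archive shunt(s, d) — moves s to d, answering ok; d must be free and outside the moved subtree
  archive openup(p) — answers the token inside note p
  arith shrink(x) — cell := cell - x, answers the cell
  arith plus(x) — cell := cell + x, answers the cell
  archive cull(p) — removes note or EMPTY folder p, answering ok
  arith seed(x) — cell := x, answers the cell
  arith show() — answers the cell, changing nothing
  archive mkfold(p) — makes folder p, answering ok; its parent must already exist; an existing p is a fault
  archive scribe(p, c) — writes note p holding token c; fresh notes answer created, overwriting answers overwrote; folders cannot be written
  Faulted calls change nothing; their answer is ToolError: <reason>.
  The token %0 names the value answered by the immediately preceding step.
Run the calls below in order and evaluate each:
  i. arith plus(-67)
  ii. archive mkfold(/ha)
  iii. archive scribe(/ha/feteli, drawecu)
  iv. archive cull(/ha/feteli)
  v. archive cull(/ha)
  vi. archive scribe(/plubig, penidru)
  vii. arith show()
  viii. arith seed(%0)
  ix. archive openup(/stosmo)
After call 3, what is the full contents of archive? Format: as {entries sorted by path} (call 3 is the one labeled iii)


Using arith plus passing x→-67, which returns -67.
Invoking archive mkfold passing p→/ha, — result: ok.
Calling archive scribe passing p→/ha/feteli, c→drawecu, giving created.
I try archive cull passing p→/ha/feteli, and see ok.
Invoking archive cull passing p→/ha, → ok.
Using archive scribe passing p→/plubig, c→penidru, yielding created.
Now I run arith show, yielding -67.
I call arith seed passing x→%0: -67.
I try archive openup passing p→/stosmo, yielding gern_ez.

Answer: {cim=creliced, ha/, ha/feteli=drawecu, lona=koto, stosmo=gern_ez}


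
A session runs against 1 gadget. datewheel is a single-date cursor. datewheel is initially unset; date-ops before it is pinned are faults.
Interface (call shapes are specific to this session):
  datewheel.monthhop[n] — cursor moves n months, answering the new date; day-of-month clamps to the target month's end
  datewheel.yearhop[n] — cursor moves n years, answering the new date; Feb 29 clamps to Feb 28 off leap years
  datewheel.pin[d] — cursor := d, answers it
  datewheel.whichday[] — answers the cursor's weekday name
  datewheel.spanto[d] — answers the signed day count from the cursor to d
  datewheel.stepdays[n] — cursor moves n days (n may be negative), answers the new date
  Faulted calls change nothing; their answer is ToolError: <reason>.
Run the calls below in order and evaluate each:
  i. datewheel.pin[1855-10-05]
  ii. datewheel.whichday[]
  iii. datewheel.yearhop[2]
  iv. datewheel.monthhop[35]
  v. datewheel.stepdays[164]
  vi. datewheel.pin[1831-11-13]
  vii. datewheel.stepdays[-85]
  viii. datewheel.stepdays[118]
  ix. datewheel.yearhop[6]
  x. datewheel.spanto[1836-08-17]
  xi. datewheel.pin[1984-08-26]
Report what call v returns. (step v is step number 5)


Answer: 1861-02-16

Derivation:
>>> datewheel.pin d→1855-10-05
  1855-10-05
>>> datewheel.whichday
  Friday
>>> datewheel.yearhop n→2
  1857-10-05
>>> datewheel.monthhop n→35
  1860-09-05
>>> datewheel.stepdays n→164
  1861-02-16
>>> datewheel.pin d→1831-11-13
  1831-11-13
>>> datewheel.stepdays n→-85
  1831-08-20
>>> datewheel.stepdays n→118
  1831-12-16
>>> datewheel.yearhop n→6
  1837-12-16
>>> datewheel.spanto d→1836-08-17
  -486
>>> datewheel.pin d→1984-08-26
  1984-08-26


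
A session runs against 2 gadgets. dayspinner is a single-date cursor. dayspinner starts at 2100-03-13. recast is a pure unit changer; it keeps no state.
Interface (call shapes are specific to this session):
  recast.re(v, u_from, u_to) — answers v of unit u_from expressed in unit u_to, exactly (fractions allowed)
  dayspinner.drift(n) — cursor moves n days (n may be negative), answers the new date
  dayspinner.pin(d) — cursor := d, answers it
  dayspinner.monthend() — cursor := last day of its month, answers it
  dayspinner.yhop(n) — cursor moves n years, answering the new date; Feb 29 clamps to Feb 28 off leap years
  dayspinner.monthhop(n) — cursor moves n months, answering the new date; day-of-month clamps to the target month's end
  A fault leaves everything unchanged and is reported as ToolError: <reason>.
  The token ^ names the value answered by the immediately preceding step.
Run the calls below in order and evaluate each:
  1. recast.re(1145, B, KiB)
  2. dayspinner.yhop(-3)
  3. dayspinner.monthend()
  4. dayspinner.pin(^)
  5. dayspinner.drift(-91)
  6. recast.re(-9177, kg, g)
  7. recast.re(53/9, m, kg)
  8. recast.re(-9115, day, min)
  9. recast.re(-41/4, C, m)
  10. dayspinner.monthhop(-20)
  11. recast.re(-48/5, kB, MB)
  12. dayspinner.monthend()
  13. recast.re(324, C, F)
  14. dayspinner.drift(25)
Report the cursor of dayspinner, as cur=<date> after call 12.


Act: recast.re[1145; B; KiB]
Obs: 1145/1024
Act: dayspinner.yhop[-3]
Obs: 2097-03-13
Act: dayspinner.monthend[]
Obs: 2097-03-31
Act: dayspinner.pin[^]
Obs: 2097-03-31
Act: dayspinner.drift[-91]
Obs: 2096-12-30
Act: recast.re[-9177; kg; g]
Obs: -9177000
Act: recast.re[53/9; m; kg]
Obs: ToolError: incompatible units
Act: recast.re[-9115; day; min]
Obs: -13125600
Act: recast.re[-41/4; C; m]
Obs: ToolError: incompatible units
Act: dayspinner.monthhop[-20]
Obs: 2095-04-30
Act: recast.re[-48/5; kB; MB]
Obs: -6/625
Act: dayspinner.monthend[]
Obs: 2095-04-30
Act: recast.re[324; C; F]
Obs: 3076/5
Act: dayspinner.drift[25]
Obs: 2095-05-25

Answer: cur=2095-04-30


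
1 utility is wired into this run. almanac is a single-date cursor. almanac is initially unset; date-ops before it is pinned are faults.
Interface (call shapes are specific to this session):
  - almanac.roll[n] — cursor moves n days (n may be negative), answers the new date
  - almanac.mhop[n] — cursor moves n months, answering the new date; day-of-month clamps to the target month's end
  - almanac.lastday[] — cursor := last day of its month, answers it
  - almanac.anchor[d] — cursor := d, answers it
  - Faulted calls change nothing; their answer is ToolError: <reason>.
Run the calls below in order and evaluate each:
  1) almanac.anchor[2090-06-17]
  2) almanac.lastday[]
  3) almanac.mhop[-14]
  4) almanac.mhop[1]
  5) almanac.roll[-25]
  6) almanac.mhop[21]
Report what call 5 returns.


% almanac.anchor d='2090-06-17'
[out] 2090-06-17
% almanac.lastday
[out] 2090-06-30
% almanac.mhop n='-14'
[out] 2089-04-30
% almanac.mhop n='1'
[out] 2089-05-30
% almanac.roll n='-25'
[out] 2089-05-05
% almanac.mhop n='21'
[out] 2091-02-05

Answer: 2089-05-05


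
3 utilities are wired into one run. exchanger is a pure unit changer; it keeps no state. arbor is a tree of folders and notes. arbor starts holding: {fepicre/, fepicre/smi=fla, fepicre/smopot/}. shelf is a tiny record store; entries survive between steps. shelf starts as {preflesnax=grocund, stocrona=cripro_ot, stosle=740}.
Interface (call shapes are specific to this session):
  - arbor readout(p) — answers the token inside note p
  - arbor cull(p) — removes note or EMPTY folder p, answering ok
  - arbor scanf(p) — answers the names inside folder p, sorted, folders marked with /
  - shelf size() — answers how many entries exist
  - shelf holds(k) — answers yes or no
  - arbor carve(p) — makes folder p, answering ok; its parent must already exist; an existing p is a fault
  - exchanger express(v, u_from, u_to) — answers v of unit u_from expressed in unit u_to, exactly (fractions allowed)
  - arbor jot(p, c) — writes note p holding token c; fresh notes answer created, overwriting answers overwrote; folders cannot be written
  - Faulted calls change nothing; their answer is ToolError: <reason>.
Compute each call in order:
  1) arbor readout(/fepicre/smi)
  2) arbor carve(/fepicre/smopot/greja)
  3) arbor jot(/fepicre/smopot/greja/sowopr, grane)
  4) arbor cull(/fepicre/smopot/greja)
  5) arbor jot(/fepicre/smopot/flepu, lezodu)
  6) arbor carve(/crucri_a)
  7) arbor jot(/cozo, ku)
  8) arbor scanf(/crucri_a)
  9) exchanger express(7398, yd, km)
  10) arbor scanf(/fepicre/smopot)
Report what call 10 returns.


Answer: [flepu, greja/]

Derivation:
>> arbor readout(p→/fepicre/smi)
<< fla
>> arbor carve(p→/fepicre/smopot/greja)
<< ok
>> arbor jot(p→/fepicre/smopot/greja/sowopr, c→grane)
<< created
>> arbor cull(p→/fepicre/smopot/greja)
<< ToolError: not empty
>> arbor jot(p→/fepicre/smopot/flepu, c→lezodu)
<< created
>> arbor carve(p→/crucri_a)
<< ok
>> arbor jot(p→/cozo, c→ku)
<< created
>> arbor scanf(p→/crucri_a)
<< []
>> exchanger express(v→7398, u_from→yd, u_to→km)
<< 4227957/625000
>> arbor scanf(p→/fepicre/smopot)
<< [flepu, greja/]


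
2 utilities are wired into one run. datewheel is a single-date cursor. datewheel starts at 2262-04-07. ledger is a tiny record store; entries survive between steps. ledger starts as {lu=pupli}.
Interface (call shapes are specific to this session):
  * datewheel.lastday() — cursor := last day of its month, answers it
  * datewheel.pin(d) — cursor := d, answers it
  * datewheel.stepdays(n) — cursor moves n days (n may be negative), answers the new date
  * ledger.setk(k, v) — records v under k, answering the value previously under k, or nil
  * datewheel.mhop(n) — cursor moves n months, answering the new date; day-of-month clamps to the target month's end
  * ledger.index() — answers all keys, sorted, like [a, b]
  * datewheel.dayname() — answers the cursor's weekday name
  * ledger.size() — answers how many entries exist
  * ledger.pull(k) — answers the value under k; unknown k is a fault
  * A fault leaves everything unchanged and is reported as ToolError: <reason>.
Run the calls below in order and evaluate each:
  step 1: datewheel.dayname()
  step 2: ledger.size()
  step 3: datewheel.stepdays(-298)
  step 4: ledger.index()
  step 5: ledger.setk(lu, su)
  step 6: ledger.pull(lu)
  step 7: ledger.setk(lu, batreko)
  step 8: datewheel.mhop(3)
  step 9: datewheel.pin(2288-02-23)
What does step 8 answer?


Answer: 2261-09-13

Derivation:
·→ datewheel.dayname()
·← Monday
·→ ledger.size()
·← 1
·→ datewheel.stepdays(-298)
·← 2261-06-13
·→ ledger.index()
·← [lu]
·→ ledger.setk(lu, su)
·← pupli
·→ ledger.pull(lu)
·← su
·→ ledger.setk(lu, batreko)
·← su
·→ datewheel.mhop(3)
·← 2261-09-13
·→ datewheel.pin(2288-02-23)
·← 2288-02-23


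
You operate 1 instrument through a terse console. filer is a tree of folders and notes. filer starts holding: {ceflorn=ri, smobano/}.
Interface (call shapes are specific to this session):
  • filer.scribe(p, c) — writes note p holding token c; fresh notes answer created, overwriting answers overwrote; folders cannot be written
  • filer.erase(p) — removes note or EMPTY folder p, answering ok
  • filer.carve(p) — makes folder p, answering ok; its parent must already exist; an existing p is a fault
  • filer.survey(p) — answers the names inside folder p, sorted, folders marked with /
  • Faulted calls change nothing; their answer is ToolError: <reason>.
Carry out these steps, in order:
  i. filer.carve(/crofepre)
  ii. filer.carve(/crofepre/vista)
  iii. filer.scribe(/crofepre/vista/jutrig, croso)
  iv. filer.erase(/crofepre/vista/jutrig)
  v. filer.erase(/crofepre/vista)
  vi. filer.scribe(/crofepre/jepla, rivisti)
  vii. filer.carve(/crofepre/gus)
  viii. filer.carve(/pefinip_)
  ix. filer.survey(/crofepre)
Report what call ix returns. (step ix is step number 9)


Answer: [gus/, jepla]

Derivation:
Step: carve[p: /crofepre]
Result: ok
Step: carve[p: /crofepre/vista]
Result: ok
Step: scribe[p: /crofepre/vista/jutrig; c: croso]
Result: created
Step: erase[p: /crofepre/vista/jutrig]
Result: ok
Step: erase[p: /crofepre/vista]
Result: ok
Step: scribe[p: /crofepre/jepla; c: rivisti]
Result: created
Step: carve[p: /crofepre/gus]
Result: ok
Step: carve[p: /pefinip_]
Result: ok
Step: survey[p: /crofepre]
Result: [gus/, jepla]
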